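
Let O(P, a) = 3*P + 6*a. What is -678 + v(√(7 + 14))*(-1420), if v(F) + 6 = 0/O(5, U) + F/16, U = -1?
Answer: 7842 - 355*√21/4 ≈ 7435.3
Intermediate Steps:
v(F) = -6 + F/16 (v(F) = -6 + (0/(3*5 + 6*(-1)) + F/16) = -6 + (0/(15 - 6) + F*(1/16)) = -6 + (0/9 + F/16) = -6 + (0*(⅑) + F/16) = -6 + (0 + F/16) = -6 + F/16)
-678 + v(√(7 + 14))*(-1420) = -678 + (-6 + √(7 + 14)/16)*(-1420) = -678 + (-6 + √21/16)*(-1420) = -678 + (8520 - 355*√21/4) = 7842 - 355*√21/4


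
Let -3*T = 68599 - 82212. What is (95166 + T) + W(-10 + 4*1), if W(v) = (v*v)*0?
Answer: 299111/3 ≈ 99704.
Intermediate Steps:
T = 13613/3 (T = -(68599 - 82212)/3 = -1/3*(-13613) = 13613/3 ≈ 4537.7)
W(v) = 0 (W(v) = v**2*0 = 0)
(95166 + T) + W(-10 + 4*1) = (95166 + 13613/3) + 0 = 299111/3 + 0 = 299111/3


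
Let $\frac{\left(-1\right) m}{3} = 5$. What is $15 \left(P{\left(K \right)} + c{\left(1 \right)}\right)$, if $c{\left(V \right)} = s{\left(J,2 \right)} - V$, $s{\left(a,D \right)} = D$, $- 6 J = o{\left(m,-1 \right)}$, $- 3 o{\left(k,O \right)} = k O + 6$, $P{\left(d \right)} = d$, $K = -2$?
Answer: $-15$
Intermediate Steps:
$m = -15$ ($m = \left(-3\right) 5 = -15$)
$o{\left(k,O \right)} = -2 - \frac{O k}{3}$ ($o{\left(k,O \right)} = - \frac{k O + 6}{3} = - \frac{O k + 6}{3} = - \frac{6 + O k}{3} = -2 - \frac{O k}{3}$)
$J = \frac{7}{6}$ ($J = - \frac{-2 - \left(- \frac{1}{3}\right) \left(-15\right)}{6} = - \frac{-2 - 5}{6} = \left(- \frac{1}{6}\right) \left(-7\right) = \frac{7}{6} \approx 1.1667$)
$c{\left(V \right)} = 2 - V$
$15 \left(P{\left(K \right)} + c{\left(1 \right)}\right) = 15 \left(-2 + \left(2 - 1\right)\right) = 15 \left(-2 + 1\right) = 15 \left(-1\right) = -15$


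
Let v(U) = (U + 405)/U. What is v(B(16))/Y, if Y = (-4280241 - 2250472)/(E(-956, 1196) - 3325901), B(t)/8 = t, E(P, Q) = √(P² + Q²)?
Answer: 1772705233/835931264 - 533*√146522/208982816 ≈ 2.1197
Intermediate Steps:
B(t) = 8*t
Y = -6530713/(-3325901 + 4*√146522) (Y = (-4280241 - 2250472)/(√((-956)² + 1196²) - 3325901) = -6530713/(√(913936 + 1430416) - 3325901) = -6530713/(√2344352 - 3325901) = -6530713/(4*√146522 - 3325901) = -6530713/(-3325901 + 4*√146522) ≈ 1.9645)
v(U) = (405 + U)/U
v(B(16))/Y = ((405 + 8*16)/((8*16)))/(21720504897413/11061615117449 + 26122852*√146522/11061615117449) = ((405 + 128)/128)/(21720504897413/11061615117449 + 26122852*√146522/11061615117449) = ((1/128)*533)/(21720504897413/11061615117449 + 26122852*√146522/11061615117449) = 533/(128*(21720504897413/11061615117449 + 26122852*√146522/11061615117449))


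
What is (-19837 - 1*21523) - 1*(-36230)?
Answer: -5130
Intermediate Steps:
(-19837 - 1*21523) - 1*(-36230) = (-19837 - 21523) + 36230 = -41360 + 36230 = -5130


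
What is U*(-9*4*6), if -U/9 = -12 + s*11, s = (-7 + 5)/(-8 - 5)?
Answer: -260496/13 ≈ -20038.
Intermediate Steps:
s = 2/13 (s = -2/(-13) = -2*(-1/13) = 2/13 ≈ 0.15385)
U = 1206/13 (U = -9*(-12 + (2/13)*11) = -9*(-12 + 22/13) = -9*(-134/13) = 1206/13 ≈ 92.769)
U*(-9*4*6) = 1206*(-9*4*6)/13 = 1206*(-36*6)/13 = (1206/13)*(-216) = -260496/13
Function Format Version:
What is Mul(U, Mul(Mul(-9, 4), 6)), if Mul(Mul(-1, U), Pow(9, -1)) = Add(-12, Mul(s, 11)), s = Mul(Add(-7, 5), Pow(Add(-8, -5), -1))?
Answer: Rational(-260496, 13) ≈ -20038.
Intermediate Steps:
s = Rational(2, 13) (s = Mul(-2, Pow(-13, -1)) = Mul(-2, Rational(-1, 13)) = Rational(2, 13) ≈ 0.15385)
U = Rational(1206, 13) (U = Mul(-9, Add(-12, Mul(Rational(2, 13), 11))) = Mul(-9, Add(-12, Rational(22, 13))) = Mul(-9, Rational(-134, 13)) = Rational(1206, 13) ≈ 92.769)
Mul(U, Mul(Mul(-9, 4), 6)) = Mul(Rational(1206, 13), Mul(Mul(-9, 4), 6)) = Mul(Rational(1206, 13), Mul(-36, 6)) = Mul(Rational(1206, 13), -216) = Rational(-260496, 13)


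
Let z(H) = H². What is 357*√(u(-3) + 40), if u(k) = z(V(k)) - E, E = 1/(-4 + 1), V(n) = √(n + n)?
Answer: 119*√309 ≈ 2091.8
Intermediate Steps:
V(n) = √2*√n (V(n) = √(2*n) = √2*√n)
E = -⅓ (E = 1/(-3) = -⅓ ≈ -0.33333)
u(k) = ⅓ + 2*k (u(k) = (√2*√k)² - 1*(-⅓) = 2*k + ⅓ = ⅓ + 2*k)
357*√(u(-3) + 40) = 357*√((⅓ + 2*(-3)) + 40) = 357*√((⅓ - 6) + 40) = 357*√(-17/3 + 40) = 357*√(103/3) = 357*(√309/3) = 119*√309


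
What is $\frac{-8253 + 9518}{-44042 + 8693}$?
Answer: $- \frac{1265}{35349} \approx -0.035786$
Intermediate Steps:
$\frac{-8253 + 9518}{-44042 + 8693} = \frac{1265}{-35349} = 1265 \left(- \frac{1}{35349}\right) = - \frac{1265}{35349}$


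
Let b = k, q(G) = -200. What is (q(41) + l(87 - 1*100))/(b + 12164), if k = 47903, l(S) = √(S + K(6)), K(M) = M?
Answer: -200/60067 + I*√7/60067 ≈ -0.0033296 + 4.4047e-5*I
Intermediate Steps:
l(S) = √(6 + S) (l(S) = √(S + 6) = √(6 + S))
b = 47903
(q(41) + l(87 - 1*100))/(b + 12164) = (-200 + √(6 + (87 - 1*100)))/(47903 + 12164) = (-200 + √(6 + (87 - 100)))/60067 = (-200 + √(6 - 13))*(1/60067) = (-200 + √(-7))*(1/60067) = (-200 + I*√7)*(1/60067) = -200/60067 + I*√7/60067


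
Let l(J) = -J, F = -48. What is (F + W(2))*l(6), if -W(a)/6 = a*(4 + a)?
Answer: 720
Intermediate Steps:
W(a) = -6*a*(4 + a)
(F + W(2))*l(6) = (-48 - 6*2*(4 + 2))*(-1*6) = (-48 - 6*2*6)*(-6) = (-48 - 72)*(-6) = -120*(-6) = 720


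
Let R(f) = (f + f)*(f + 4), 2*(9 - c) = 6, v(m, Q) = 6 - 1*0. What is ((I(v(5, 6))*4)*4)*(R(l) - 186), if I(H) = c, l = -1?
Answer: -18432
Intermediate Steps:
v(m, Q) = 6 (v(m, Q) = 6 + 0 = 6)
c = 6 (c = 9 - ½*6 = 9 - 3 = 6)
I(H) = 6
R(f) = 2*f*(4 + f) (R(f) = (2*f)*(4 + f) = 2*f*(4 + f))
((I(v(5, 6))*4)*4)*(R(l) - 186) = ((6*4)*4)*(2*(-1)*(4 - 1) - 186) = (24*4)*(2*(-1)*3 - 186) = 96*(-6 - 186) = 96*(-192) = -18432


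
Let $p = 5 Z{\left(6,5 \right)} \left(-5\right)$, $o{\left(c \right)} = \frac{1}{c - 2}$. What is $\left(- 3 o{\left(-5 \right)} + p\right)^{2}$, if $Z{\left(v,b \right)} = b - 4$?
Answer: $\frac{29584}{49} \approx 603.75$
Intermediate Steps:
$Z{\left(v,b \right)} = -4 + b$
$o{\left(c \right)} = \frac{1}{-2 + c}$
$p = -25$ ($p = 5 \left(-4 + 5\right) \left(-5\right) = 5 \cdot 1 \left(-5\right) = 5 \left(-5\right) = -25$)
$\left(- 3 o{\left(-5 \right)} + p\right)^{2} = \left(- \frac{3}{-2 - 5} - 25\right)^{2} = \left(- \frac{3}{-7} - 25\right)^{2} = \left(\left(-3\right) \left(- \frac{1}{7}\right) - 25\right)^{2} = \left(\frac{3}{7} - 25\right)^{2} = \left(- \frac{172}{7}\right)^{2} = \frac{29584}{49}$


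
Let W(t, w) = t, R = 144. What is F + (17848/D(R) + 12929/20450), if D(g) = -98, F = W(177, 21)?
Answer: -4499429/1002050 ≈ -4.4902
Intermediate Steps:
F = 177
F + (17848/D(R) + 12929/20450) = 177 + (17848/(-98) + 12929/20450) = 177 + (17848*(-1/98) + 12929*(1/20450)) = 177 + (-8924/49 + 12929/20450) = 177 - 181862279/1002050 = -4499429/1002050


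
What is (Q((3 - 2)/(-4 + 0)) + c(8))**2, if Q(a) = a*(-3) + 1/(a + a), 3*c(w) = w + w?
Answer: 2401/144 ≈ 16.674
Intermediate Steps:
c(w) = 2*w/3 (c(w) = (w + w)/3 = (2*w)/3 = 2*w/3)
Q(a) = 1/(2*a) - 3*a (Q(a) = -3*a + 1/(2*a) = 1/(2*a) - 3*a)
(Q((3 - 2)/(-4 + 0)) + c(8))**2 = ((1/(2*(((3 - 2)/(-4 + 0)))) - 3*(3 - 2)/(-4 + 0)) + (2/3)*8)**2 = ((1/(2*((1/(-4)))) - 3/(-4)) + 16/3)**2 = ((1/(2*((1*(-1/4)))) - 3*(-1)/4) + 16/3)**2 = ((1/(2*(-1/4)) - 3*(-1/4)) + 16/3)**2 = (((1/2)*(-4) + 3/4) + 16/3)**2 = ((-2 + 3/4) + 16/3)**2 = (-5/4 + 16/3)**2 = (49/12)**2 = 2401/144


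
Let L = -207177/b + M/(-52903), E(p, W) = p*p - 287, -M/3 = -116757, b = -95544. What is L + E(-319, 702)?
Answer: 170961448290125/1684854744 ≈ 1.0147e+5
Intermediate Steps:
M = 350271 (M = -3*(-116757) = 350271)
E(p, W) = -287 + p² (E(p, W) = p² - 287 = -287 + p²)
L = -7502002531/1684854744 (L = -207177/(-95544) + 350271/(-52903) = -207177*(-1/95544) + 350271*(-1/52903) = 69059/31848 - 350271/52903 = -7502002531/1684854744 ≈ -4.4526)
L + E(-319, 702) = -7502002531/1684854744 + (-287 + (-319)²) = -7502002531/1684854744 + (-287 + 101761) = -7502002531/1684854744 + 101474 = 170961448290125/1684854744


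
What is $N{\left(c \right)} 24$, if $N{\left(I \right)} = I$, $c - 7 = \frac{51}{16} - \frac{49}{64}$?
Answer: $\frac{1809}{8} \approx 226.13$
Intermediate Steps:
$c = \frac{603}{64}$ ($c = 7 + \left(\frac{51}{16} - \frac{49}{64}\right) = 7 + \frac{155}{64} = \frac{603}{64} \approx 9.4219$)
$N{\left(c \right)} 24 = \frac{603}{64} \cdot 24 = \frac{1809}{8}$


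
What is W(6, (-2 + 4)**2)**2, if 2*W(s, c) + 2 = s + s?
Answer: 25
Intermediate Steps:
W(s, c) = -1 + s (W(s, c) = -1 + (s + s)/2 = -1 + (2*s)/2 = -1 + s)
W(6, (-2 + 4)**2)**2 = (-1 + 6)**2 = 5**2 = 25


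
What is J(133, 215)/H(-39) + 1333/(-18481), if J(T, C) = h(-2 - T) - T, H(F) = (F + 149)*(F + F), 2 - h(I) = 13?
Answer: -731323/13213915 ≈ -0.055345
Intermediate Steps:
h(I) = -11 (h(I) = 2 - 1*13 = 2 - 13 = -11)
H(F) = 2*F*(149 + F) (H(F) = (149 + F)*(2*F) = 2*F*(149 + F))
J(T, C) = -11 - T
J(133, 215)/H(-39) + 1333/(-18481) = (-11 - 1*133)/((2*(-39)*(149 - 39))) + 1333/(-18481) = (-11 - 133)/((2*(-39)*110)) + 1333*(-1/18481) = -144/(-8580) - 1333/18481 = -144*(-1/8580) - 1333/18481 = 12/715 - 1333/18481 = -731323/13213915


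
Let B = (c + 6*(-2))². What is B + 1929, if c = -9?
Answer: 2370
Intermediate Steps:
B = 441 (B = (-9 + 6*(-2))² = (-9 - 12)² = (-21)² = 441)
B + 1929 = 441 + 1929 = 2370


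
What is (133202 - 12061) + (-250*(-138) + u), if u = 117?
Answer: 155758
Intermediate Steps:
(133202 - 12061) + (-250*(-138) + u) = (133202 - 12061) + (-250*(-138) + 117) = 121141 + (34500 + 117) = 121141 + 34617 = 155758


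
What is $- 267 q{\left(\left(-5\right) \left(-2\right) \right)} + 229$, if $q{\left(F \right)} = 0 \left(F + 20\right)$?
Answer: $229$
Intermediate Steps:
$q{\left(F \right)} = 0$ ($q{\left(F \right)} = 0 \left(20 + F\right) = 0$)
$- 267 q{\left(\left(-5\right) \left(-2\right) \right)} + 229 = \left(-267\right) 0 + 229 = 0 + 229 = 229$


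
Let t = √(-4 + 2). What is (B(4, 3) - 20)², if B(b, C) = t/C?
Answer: (60 - I*√2)²/9 ≈ 399.78 - 18.856*I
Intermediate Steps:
t = I*√2 (t = √(-2) = I*√2 ≈ 1.4142*I)
B(b, C) = I*√2/C (B(b, C) = (I*√2)/C = I*√2/C)
(B(4, 3) - 20)² = (I*√2/3 - 20)² = (-20 + I*√2/3)²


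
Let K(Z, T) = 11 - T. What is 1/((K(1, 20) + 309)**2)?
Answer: 1/90000 ≈ 1.1111e-5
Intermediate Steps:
1/((K(1, 20) + 309)**2) = 1/(((11 - 1*20) + 309)**2) = 1/(((11 - 20) + 309)**2) = 1/((-9 + 309)**2) = 1/(300**2) = 1/90000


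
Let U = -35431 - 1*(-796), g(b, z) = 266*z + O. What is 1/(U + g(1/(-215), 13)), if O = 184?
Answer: -1/30993 ≈ -3.2265e-5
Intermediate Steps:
g(b, z) = 184 + 266*z (g(b, z) = 266*z + 184 = 184 + 266*z)
U = -34635 (U = -35431 + 796 = -34635)
1/(U + g(1/(-215), 13)) = 1/(-34635 + (184 + 266*13)) = 1/(-34635 + (184 + 3458)) = 1/(-34635 + 3642) = 1/(-30993) = -1/30993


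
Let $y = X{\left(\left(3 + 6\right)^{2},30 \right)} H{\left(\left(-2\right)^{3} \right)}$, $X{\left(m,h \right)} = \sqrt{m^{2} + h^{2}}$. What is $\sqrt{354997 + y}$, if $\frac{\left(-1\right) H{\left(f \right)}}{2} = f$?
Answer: $\sqrt{354997 + 48 \sqrt{829}} \approx 596.97$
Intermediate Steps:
$H{\left(f \right)} = - 2 f$
$X{\left(m,h \right)} = \sqrt{h^{2} + m^{2}}$
$y = 48 \sqrt{829}$ ($y = \sqrt{30^{2} + \left(\left(3 + 6\right)^{2}\right)^{2}} \left(- 2 \left(-2\right)^{3}\right) = \sqrt{900 + \left(9^{2}\right)^{2}} \left(\left(-2\right) \left(-8\right)\right) = \sqrt{900 + 81^{2}} \cdot 16 = \sqrt{900 + 6561} \cdot 16 = \sqrt{7461} \cdot 16 = 3 \sqrt{829} \cdot 16 = 48 \sqrt{829} \approx 1382.0$)
$\sqrt{354997 + y} = \sqrt{354997 + 48 \sqrt{829}}$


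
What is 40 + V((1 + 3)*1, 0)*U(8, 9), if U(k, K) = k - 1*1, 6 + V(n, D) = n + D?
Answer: 26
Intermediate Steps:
V(n, D) = -6 + D + n (V(n, D) = -6 + (n + D) = -6 + (D + n) = -6 + D + n)
U(k, K) = -1 + k (U(k, K) = k - 1 = -1 + k)
40 + V((1 + 3)*1, 0)*U(8, 9) = 40 + (-6 + 0 + (1 + 3)*1)*(-1 + 8) = 40 + (-6 + 0 + 4*1)*7 = 40 + (-6 + 0 + 4)*7 = 40 - 2*7 = 40 - 14 = 26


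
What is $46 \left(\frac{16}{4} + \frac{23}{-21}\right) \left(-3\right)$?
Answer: $- \frac{2806}{7} \approx -400.86$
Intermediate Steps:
$46 \left(\frac{16}{4} + \frac{23}{-21}\right) \left(-3\right) = 46 \left(16 \cdot \frac{1}{4} + 23 \left(- \frac{1}{21}\right)\right) \left(-3\right) = 46 \left(4 - \frac{23}{21}\right) \left(-3\right) = 46 \cdot \frac{61}{21} \left(-3\right) = \frac{2806}{21} \left(-3\right) = - \frac{2806}{7}$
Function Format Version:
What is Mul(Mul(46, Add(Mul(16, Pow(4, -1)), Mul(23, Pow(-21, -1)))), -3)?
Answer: Rational(-2806, 7) ≈ -400.86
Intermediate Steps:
Mul(Mul(46, Add(Mul(16, Pow(4, -1)), Mul(23, Pow(-21, -1)))), -3) = Mul(Mul(46, Add(Mul(16, Rational(1, 4)), Mul(23, Rational(-1, 21)))), -3) = Mul(Mul(46, Add(4, Rational(-23, 21))), -3) = Mul(Mul(46, Rational(61, 21)), -3) = Mul(Rational(2806, 21), -3) = Rational(-2806, 7)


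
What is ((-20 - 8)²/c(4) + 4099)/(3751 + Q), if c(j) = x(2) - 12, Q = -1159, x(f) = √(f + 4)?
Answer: 10301/6624 - 49*√6/22356 ≈ 1.5497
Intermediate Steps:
x(f) = √(4 + f)
c(j) = -12 + √6 (c(j) = √(4 + 2) - 12 = √6 - 12 = -12 + √6)
((-20 - 8)²/c(4) + 4099)/(3751 + Q) = ((-20 - 8)²/(-12 + √6) + 4099)/(3751 - 1159) = ((-28)²/(-12 + √6) + 4099)/2592 = (784/(-12 + √6) + 4099)*(1/2592) = (4099 + 784/(-12 + √6))*(1/2592) = 4099/2592 + 49/(162*(-12 + √6))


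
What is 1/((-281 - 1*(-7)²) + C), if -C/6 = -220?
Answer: 1/990 ≈ 0.0010101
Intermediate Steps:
C = 1320 (C = -6*(-220) = 1320)
1/((-281 - 1*(-7)²) + C) = 1/((-281 - 1*(-7)²) + 1320) = 1/((-281 - 1*49) + 1320) = 1/((-281 - 49) + 1320) = 1/(-330 + 1320) = 1/990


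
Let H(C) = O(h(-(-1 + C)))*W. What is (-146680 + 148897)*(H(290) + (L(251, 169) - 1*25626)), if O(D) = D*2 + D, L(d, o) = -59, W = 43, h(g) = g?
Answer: -139595622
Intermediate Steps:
O(D) = 3*D (O(D) = 2*D + D = 3*D)
H(C) = 129 - 129*C (H(C) = (3*(-(-1 + C)))*43 = (3*(1 - C))*43 = (3 - 3*C)*43 = 129 - 129*C)
(-146680 + 148897)*(H(290) + (L(251, 169) - 1*25626)) = (-146680 + 148897)*((129 - 129*290) + (-59 - 1*25626)) = 2217*((129 - 37410) + (-59 - 25626)) = 2217*(-37281 - 25685) = 2217*(-62966) = -139595622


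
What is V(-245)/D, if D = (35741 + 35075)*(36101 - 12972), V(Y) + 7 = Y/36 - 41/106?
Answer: -27079/3125119427712 ≈ -8.6650e-9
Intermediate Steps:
V(Y) = -783/106 + Y/36 (V(Y) = -7 + (Y/36 - 41/106) = -7 + (-41/106 + Y/36) = -783/106 + Y/36)
D = 1637903264 (D = 70816*23129 = 1637903264)
V(-245)/D = (-783/106 + (1/36)*(-245))/1637903264 = (-783/106 - 245/36)*(1/1637903264) = -27079/1908*1/1637903264 = -27079/3125119427712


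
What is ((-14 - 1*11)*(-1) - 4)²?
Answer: 441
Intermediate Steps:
((-14 - 1*11)*(-1) - 4)² = ((-14 - 11)*(-1) - 4)² = (-25*(-1) - 4)² = (25 - 4)² = 21² = 441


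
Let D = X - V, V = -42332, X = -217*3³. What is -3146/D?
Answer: -3146/36473 ≈ -0.086256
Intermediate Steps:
X = -5859 (X = -217*27 = -5859)
D = 36473 (D = -5859 - 1*(-42332) = -5859 + 42332 = 36473)
-3146/D = -3146/36473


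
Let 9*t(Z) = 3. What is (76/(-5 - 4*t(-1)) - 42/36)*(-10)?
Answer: 395/3 ≈ 131.67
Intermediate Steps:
t(Z) = ⅓ (t(Z) = (⅑)*3 = ⅓)
(76/(-5 - 4*t(-1)) - 42/36)*(-10) = (76/(-5 - 4*⅓) - 42/36)*(-10) = (76/(-5 - 4/3) - 42*1/36)*(-10) = (76/(-19/3) - 7/6)*(-10) = (76*(-3/19) - 7/6)*(-10) = (-12 - 7/6)*(-10) = -79/6*(-10) = 395/3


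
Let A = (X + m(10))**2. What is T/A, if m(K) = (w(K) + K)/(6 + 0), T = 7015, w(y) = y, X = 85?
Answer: 12627/14045 ≈ 0.89904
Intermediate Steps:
m(K) = K/3 (m(K) = (K + K)/(6 + 0) = (2*K)/6 = (2*K)*(1/6) = K/3)
A = 70225/9 (A = (85 + (1/3)*10)**2 = (85 + 10/3)**2 = (265/3)**2 = 70225/9 ≈ 7802.8)
T/A = 7015/(70225/9) = 7015*(9/70225) = 12627/14045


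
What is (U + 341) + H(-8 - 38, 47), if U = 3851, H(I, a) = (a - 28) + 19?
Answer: 4230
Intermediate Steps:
H(I, a) = -9 + a (H(I, a) = (-28 + a) + 19 = -9 + a)
(U + 341) + H(-8 - 38, 47) = (3851 + 341) + (-9 + 47) = 4192 + 38 = 4230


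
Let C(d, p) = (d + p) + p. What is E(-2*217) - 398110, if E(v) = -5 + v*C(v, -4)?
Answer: -206287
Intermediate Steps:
C(d, p) = d + 2*p
E(v) = -5 + v*(-8 + v) (E(v) = -5 + v*(v + 2*(-4)) = -5 + v*(v - 8) = -5 + v*(-8 + v))
E(-2*217) - 398110 = (-5 + (-2*217)*(-8 - 2*217)) - 398110 = (-5 - 434*(-8 - 434)) - 398110 = (-5 - 434*(-442)) - 398110 = (-5 + 191828) - 398110 = 191823 - 398110 = -206287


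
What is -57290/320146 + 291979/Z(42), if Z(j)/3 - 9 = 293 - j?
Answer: 46715611367/124856940 ≈ 374.15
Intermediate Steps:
Z(j) = 906 - 3*j (Z(j) = 27 + 3*(293 - j) = 27 + (879 - 3*j) = 906 - 3*j)
-57290/320146 + 291979/Z(42) = -57290/320146 + 291979/(906 - 3*42) = -57290*1/320146 + 291979/(906 - 126) = -28645/160073 + 291979/780 = 46715611367/124856940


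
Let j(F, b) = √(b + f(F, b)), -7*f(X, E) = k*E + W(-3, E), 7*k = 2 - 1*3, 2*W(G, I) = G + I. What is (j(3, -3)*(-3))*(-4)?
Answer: 12*I*√129/7 ≈ 19.471*I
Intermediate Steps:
W(G, I) = G/2 + I/2 (W(G, I) = (G + I)/2 = G/2 + I/2)
k = -⅐ (k = (2 - 1*3)/7 = (2 - 3)/7 = (⅐)*(-1) = -⅐ ≈ -0.14286)
f(X, E) = 3/14 - 5*E/98 (f(X, E) = -(-E/7 + ((½)*(-3) + E/2))/7 = -(-E/7 + (-3/2 + E/2))/7 = -(-3/2 + 5*E/14)/7 = 3/14 - 5*E/98)
j(F, b) = √(3/14 + 93*b/98) (j(F, b) = √(b + (3/14 - 5*b/98)) = √(3/14 + 93*b/98))
(j(3, -3)*(-3))*(-4) = ((√(42 + 186*(-3))/14)*(-3))*(-4) = ((√(42 - 558)/14)*(-3))*(-4) = ((√(-516)/14)*(-3))*(-4) = (((2*I*√129)/14)*(-3))*(-4) = ((I*√129/7)*(-3))*(-4) = -3*I*√129/7*(-4) = 12*I*√129/7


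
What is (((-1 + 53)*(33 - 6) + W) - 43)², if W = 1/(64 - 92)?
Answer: 1452143449/784 ≈ 1.8522e+6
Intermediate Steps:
W = -1/28 (W = 1/(-28) = -1/28 ≈ -0.035714)
(((-1 + 53)*(33 - 6) + W) - 43)² = (((-1 + 53)*(33 - 6) - 1/28) - 43)² = ((52*27 - 1/28) - 43)² = ((1404 - 1/28) - 43)² = (39311/28 - 43)² = (38107/28)² = 1452143449/784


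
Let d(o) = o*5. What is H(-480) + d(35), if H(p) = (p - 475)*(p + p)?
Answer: 916975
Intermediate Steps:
d(o) = 5*o
H(p) = 2*p*(-475 + p) (H(p) = (-475 + p)*(2*p) = 2*p*(-475 + p))
H(-480) + d(35) = 2*(-480)*(-475 - 480) + 5*35 = 2*(-480)*(-955) + 175 = 916800 + 175 = 916975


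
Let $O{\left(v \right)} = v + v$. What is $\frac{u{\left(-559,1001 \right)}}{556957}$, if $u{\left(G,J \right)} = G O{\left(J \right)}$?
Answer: $- \frac{1119118}{556957} \approx -2.0093$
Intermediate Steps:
$O{\left(v \right)} = 2 v$
$u{\left(G,J \right)} = 2 G J$ ($u{\left(G,J \right)} = G 2 J = 2 G J$)
$\frac{u{\left(-559,1001 \right)}}{556957} = \frac{2 \left(-559\right) 1001}{556957} = \left(-1119118\right) \frac{1}{556957} = - \frac{1119118}{556957}$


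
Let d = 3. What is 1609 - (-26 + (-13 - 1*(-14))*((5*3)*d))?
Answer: 1590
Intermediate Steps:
1609 - (-26 + (-13 - 1*(-14))*((5*3)*d)) = 1609 - (-26 + (-13 - 1*(-14))*((5*3)*3)) = 1609 - (-26 + (-13 + 14)*(15*3)) = 1609 - (-26 + 1*45) = 1609 - (-26 + 45) = 1609 - 1*19 = 1609 - 19 = 1590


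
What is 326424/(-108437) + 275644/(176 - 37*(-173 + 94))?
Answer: 4125488636/48006609 ≈ 85.936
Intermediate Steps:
326424/(-108437) + 275644/(176 - 37*(-173 + 94)) = 326424*(-1/108437) + 275644/(176 - 37*(-79)) = -46632/15491 + 275644/(176 + 2923) = -46632/15491 + 275644/3099 = 4125488636/48006609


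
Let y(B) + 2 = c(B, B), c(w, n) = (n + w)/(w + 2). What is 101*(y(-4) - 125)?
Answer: -12423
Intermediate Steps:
c(w, n) = (n + w)/(2 + w)
y(B) = -2 + 2*B/(2 + B) (y(B) = -2 + (B + B)/(2 + B) = -2 + (2*B)/(2 + B) = -2 + 2*B/(2 + B))
101*(y(-4) - 125) = 101*(-4/(2 - 4) - 125) = 101*(-4/(-2) - 125) = 101*(-4*(-½) - 125) = 101*(2 - 125) = 101*(-123) = -12423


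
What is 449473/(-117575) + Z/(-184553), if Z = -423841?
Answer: -33118484994/21698818975 ≈ -1.5263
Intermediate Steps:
449473/(-117575) + Z/(-184553) = 449473/(-117575) - 423841/(-184553) = 449473*(-1/117575) - 423841*(-1/184553) = -449473/117575 + 423841/184553 = -33118484994/21698818975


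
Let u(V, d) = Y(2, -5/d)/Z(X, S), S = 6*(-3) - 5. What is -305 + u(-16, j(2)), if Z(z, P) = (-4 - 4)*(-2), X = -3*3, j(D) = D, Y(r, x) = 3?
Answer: -4877/16 ≈ -304.81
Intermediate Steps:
X = -9
S = -23 (S = -18 - 5 = -23)
Z(z, P) = 16 (Z(z, P) = -8*(-2) = 16)
u(V, d) = 3/16
-305 + u(-16, j(2)) = -305 + 3/16 = -4877/16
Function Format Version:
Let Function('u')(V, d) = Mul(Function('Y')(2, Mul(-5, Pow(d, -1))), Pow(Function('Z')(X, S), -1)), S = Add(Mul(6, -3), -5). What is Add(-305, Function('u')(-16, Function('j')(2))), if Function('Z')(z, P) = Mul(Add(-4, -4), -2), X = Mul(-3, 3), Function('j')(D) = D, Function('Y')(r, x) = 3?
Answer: Rational(-4877, 16) ≈ -304.81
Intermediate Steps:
X = -9
S = -23 (S = Add(-18, -5) = -23)
Function('Z')(z, P) = 16 (Function('Z')(z, P) = Mul(-8, -2) = 16)
Function('u')(V, d) = Rational(3, 16) (Function('u')(V, d) = Mul(3, Pow(16, -1)) = Mul(3, Rational(1, 16)) = Rational(3, 16))
Add(-305, Function('u')(-16, Function('j')(2))) = Add(-305, Rational(3, 16)) = Rational(-4877, 16)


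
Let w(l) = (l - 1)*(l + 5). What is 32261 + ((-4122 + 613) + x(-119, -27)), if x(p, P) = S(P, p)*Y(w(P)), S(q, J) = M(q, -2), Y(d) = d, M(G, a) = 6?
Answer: 32448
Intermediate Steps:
w(l) = (-1 + l)*(5 + l)
S(q, J) = 6
x(p, P) = -30 + 6*P² + 24*P (x(p, P) = 6*(-5 + P² + 4*P) = -30 + 6*P² + 24*P)
32261 + ((-4122 + 613) + x(-119, -27)) = 32261 + ((-4122 + 613) + (-30 + 6*(-27)² + 24*(-27))) = 32261 + (-3509 + (-30 + 6*729 - 648)) = 32261 + (-3509 + (-30 + 4374 - 648)) = 32261 + (-3509 + 3696) = 32261 + 187 = 32448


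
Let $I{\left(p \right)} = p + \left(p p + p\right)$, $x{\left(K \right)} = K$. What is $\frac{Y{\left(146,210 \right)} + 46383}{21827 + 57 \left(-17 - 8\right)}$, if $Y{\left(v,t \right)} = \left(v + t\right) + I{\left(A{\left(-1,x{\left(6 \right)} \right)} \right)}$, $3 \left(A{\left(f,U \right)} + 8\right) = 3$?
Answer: $\frac{23387}{10201} \approx 2.2926$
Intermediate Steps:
$A{\left(f,U \right)} = -7$ ($A{\left(f,U \right)} = -8 + \frac{1}{3} \cdot 3 = -8 + 1 = -7$)
$I{\left(p \right)} = p^{2} + 2 p$ ($I{\left(p \right)} = p + \left(p^{2} + p\right) = p + \left(p + p^{2}\right) = p^{2} + 2 p$)
$Y{\left(v,t \right)} = 35 + t + v$ ($Y{\left(v,t \right)} = \left(v + t\right) - 7 \left(2 - 7\right) = \left(t + v\right) - -35 = \left(t + v\right) + 35 = 35 + t + v$)
$\frac{Y{\left(146,210 \right)} + 46383}{21827 + 57 \left(-17 - 8\right)} = \frac{\left(35 + 210 + 146\right) + 46383}{21827 + 57 \left(-17 - 8\right)} = \frac{391 + 46383}{21827 + 57 \left(-25\right)} = \frac{46774}{21827 - 1425} = \frac{46774}{20402} = 46774 \cdot \frac{1}{20402} = \frac{23387}{10201}$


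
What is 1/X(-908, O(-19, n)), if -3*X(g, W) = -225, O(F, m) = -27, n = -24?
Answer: 1/75 ≈ 0.013333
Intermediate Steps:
X(g, W) = 75 (X(g, W) = -1/3*(-225) = 75)
1/X(-908, O(-19, n)) = 1/75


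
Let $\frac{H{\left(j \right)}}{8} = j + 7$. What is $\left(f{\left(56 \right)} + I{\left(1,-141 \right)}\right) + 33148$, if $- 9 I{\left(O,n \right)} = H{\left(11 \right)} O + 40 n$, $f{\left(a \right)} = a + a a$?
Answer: $\frac{110852}{3} \approx 36951.0$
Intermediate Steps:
$H{\left(j \right)} = 56 + 8 j$ ($H{\left(j \right)} = 8 \left(j + 7\right) = 8 \left(7 + j\right) = 56 + 8 j$)
$f{\left(a \right)} = a + a^{2}$
$I{\left(O,n \right)} = - 16 O - \frac{40 n}{9}$ ($I{\left(O,n \right)} = - \frac{\left(56 + 8 \cdot 11\right) O + 40 n}{9} = - \frac{\left(56 + 88\right) O + 40 n}{9} = - \frac{144 O + 40 n}{9} = - \frac{40 n + 144 O}{9} = - 16 O - \frac{40 n}{9}$)
$\left(f{\left(56 \right)} + I{\left(1,-141 \right)}\right) + 33148 = \left(56 \left(1 + 56\right) - - \frac{1832}{3}\right) + 33148 = \left(56 \cdot 57 + \left(-16 + \frac{1880}{3}\right)\right) + 33148 = \left(3192 + \frac{1832}{3}\right) + 33148 = \frac{11408}{3} + 33148 = \frac{110852}{3}$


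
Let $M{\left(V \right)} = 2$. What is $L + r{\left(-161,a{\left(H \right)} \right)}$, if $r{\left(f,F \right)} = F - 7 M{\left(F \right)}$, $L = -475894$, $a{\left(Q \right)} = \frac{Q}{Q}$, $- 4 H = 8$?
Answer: $-475907$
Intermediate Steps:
$H = -2$ ($H = \left(- \frac{1}{4}\right) 8 = -2$)
$a{\left(Q \right)} = 1$
$r{\left(f,F \right)} = -14 + F$ ($r{\left(f,F \right)} = F - 14 = -14 + F$)
$L + r{\left(-161,a{\left(H \right)} \right)} = -475894 + \left(-14 + 1\right) = -475894 - 13 = -475907$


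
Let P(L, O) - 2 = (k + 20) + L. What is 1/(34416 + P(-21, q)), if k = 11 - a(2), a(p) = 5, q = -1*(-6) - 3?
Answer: 1/34423 ≈ 2.9050e-5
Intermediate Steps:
q = 3 (q = 6 - 3 = 3)
k = 6 (k = 11 - 1*5 = 11 - 5 = 6)
P(L, O) = 28 + L (P(L, O) = 2 + ((6 + 20) + L) = 2 + (26 + L) = 28 + L)
1/(34416 + P(-21, q)) = 1/(34416 + (28 - 21)) = 1/(34416 + 7) = 1/34423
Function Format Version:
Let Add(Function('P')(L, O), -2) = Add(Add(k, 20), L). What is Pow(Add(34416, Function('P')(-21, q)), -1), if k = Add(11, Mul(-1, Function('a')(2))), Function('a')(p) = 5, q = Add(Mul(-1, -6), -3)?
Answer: Rational(1, 34423) ≈ 2.9050e-5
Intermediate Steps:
q = 3 (q = Add(6, -3) = 3)
k = 6 (k = Add(11, Mul(-1, 5)) = Add(11, -5) = 6)
Function('P')(L, O) = Add(28, L) (Function('P')(L, O) = Add(2, Add(Add(6, 20), L)) = Add(2, Add(26, L)) = Add(28, L))
Pow(Add(34416, Function('P')(-21, q)), -1) = Pow(Add(34416, Add(28, -21)), -1) = Pow(Add(34416, 7), -1) = Pow(34423, -1) = Rational(1, 34423)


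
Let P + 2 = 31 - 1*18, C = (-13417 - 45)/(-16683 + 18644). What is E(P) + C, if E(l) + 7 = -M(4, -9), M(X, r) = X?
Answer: -661/37 ≈ -17.865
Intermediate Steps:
C = -254/37 (C = -13462/1961 = -13462*1/1961 = -254/37 ≈ -6.8649)
P = 11 (P = -2 + (31 - 1*18) = -2 + (31 - 18) = -2 + 13 = 11)
E(l) = -11 (E(l) = -7 - 1*4 = -7 - 4 = -11)
E(P) + C = -11 - 254/37 = -661/37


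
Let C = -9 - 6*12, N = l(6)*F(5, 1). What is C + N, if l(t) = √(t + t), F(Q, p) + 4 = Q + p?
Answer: -81 + 4*√3 ≈ -74.072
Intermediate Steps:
F(Q, p) = -4 + Q + p (F(Q, p) = -4 + (Q + p) = -4 + Q + p)
l(t) = √2*√t (l(t) = √(2*t) = √2*√t)
N = 4*√3 (N = (√2*√6)*(-4 + 5 + 1) = (2*√3)*2 = 4*√3 ≈ 6.9282)
C = -81 (C = -9 - 72 = -81)
C + N = -81 + 4*√3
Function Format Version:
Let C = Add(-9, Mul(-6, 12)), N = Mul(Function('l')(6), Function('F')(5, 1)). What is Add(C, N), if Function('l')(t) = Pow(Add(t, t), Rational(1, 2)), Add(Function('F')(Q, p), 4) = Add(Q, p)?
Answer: Add(-81, Mul(4, Pow(3, Rational(1, 2)))) ≈ -74.072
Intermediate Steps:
Function('F')(Q, p) = Add(-4, Q, p) (Function('F')(Q, p) = Add(-4, Add(Q, p)) = Add(-4, Q, p))
Function('l')(t) = Mul(Pow(2, Rational(1, 2)), Pow(t, Rational(1, 2))) (Function('l')(t) = Pow(Mul(2, t), Rational(1, 2)) = Mul(Pow(2, Rational(1, 2)), Pow(t, Rational(1, 2))))
N = Mul(4, Pow(3, Rational(1, 2))) (N = Mul(Mul(Pow(2, Rational(1, 2)), Pow(6, Rational(1, 2))), Add(-4, 5, 1)) = Mul(Mul(2, Pow(3, Rational(1, 2))), 2) = Mul(4, Pow(3, Rational(1, 2))) ≈ 6.9282)
C = -81 (C = Add(-9, -72) = -81)
Add(C, N) = Add(-81, Mul(4, Pow(3, Rational(1, 2))))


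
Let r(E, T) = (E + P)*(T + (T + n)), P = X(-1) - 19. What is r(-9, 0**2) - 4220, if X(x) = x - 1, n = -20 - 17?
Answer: -3110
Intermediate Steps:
n = -37
X(x) = -1 + x
P = -21 (P = (-1 - 1) - 19 = -2 - 19 = -21)
r(E, T) = (-37 + 2*T)*(-21 + E) (r(E, T) = (E - 21)*(T + (T - 37)) = (-21 + E)*(T + (-37 + T)) = (-21 + E)*(-37 + 2*T) = (-37 + 2*T)*(-21 + E))
r(-9, 0**2) - 4220 = (777 - 42*0**2 - 37*(-9) + 2*(-9)*0**2) - 4220 = (777 - 42*0 + 333 + 2*(-9)*0) - 4220 = (777 + 0 + 333 + 0) - 4220 = 1110 - 4220 = -3110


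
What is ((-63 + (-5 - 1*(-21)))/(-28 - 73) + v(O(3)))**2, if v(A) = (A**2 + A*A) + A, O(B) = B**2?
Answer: 299913124/10201 ≈ 29400.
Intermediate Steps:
v(A) = A + 2*A**2 (v(A) = (A**2 + A**2) + A = 2*A**2 + A = A + 2*A**2)
((-63 + (-5 - 1*(-21)))/(-28 - 73) + v(O(3)))**2 = ((-63 + (-5 - 1*(-21)))/(-28 - 73) + 3**2*(1 + 2*3**2))**2 = ((-63 + (-5 + 21))/(-101) + 9*(1 + 2*9))**2 = ((-63 + 16)*(-1/101) + 9*(1 + 18))**2 = (-47*(-1/101) + 9*19)**2 = (47/101 + 171)**2 = (17318/101)**2 = 299913124/10201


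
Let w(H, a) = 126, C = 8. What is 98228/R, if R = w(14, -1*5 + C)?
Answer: 49114/63 ≈ 779.59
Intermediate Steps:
R = 126
98228/R = 98228/126 = 98228*(1/126) = 49114/63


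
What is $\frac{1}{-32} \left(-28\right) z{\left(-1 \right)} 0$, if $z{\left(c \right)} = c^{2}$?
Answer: $0$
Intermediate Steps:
$\frac{1}{-32} \left(-28\right) z{\left(-1 \right)} 0 = \frac{1}{-32} \left(-28\right) \left(-1\right)^{2} \cdot 0 = \left(- \frac{1}{32}\right) \left(-28\right) 1 \cdot 0 = \frac{7}{8} \cdot 0 = 0$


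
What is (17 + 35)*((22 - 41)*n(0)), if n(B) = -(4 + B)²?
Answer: 15808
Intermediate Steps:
(17 + 35)*((22 - 41)*n(0)) = (17 + 35)*((22 - 41)*(-(4 + 0)²)) = 52*(-(-19)*4²) = 52*(-(-19)*16) = 52*(-19*(-16)) = 52*304 = 15808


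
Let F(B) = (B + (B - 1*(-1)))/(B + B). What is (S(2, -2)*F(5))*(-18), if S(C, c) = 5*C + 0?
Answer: -198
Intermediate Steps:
S(C, c) = 5*C
F(B) = (1 + 2*B)/(2*B) (F(B) = (B + (B + 1))/((2*B)) = (B + (1 + B))*(1/(2*B)) = (1 + 2*B)*(1/(2*B)) = (1 + 2*B)/(2*B))
(S(2, -2)*F(5))*(-18) = ((5*2)*((1/2 + 5)/5))*(-18) = (10*((1/5)*(11/2)))*(-18) = (10*(11/10))*(-18) = 11*(-18) = -198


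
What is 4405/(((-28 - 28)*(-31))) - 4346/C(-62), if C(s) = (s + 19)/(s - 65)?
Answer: -957981897/74648 ≈ -12833.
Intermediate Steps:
C(s) = (19 + s)/(-65 + s)
4405/(((-28 - 28)*(-31))) - 4346/C(-62) = 4405/(((-28 - 28)*(-31))) - 4346*(-65 - 62)/(19 - 62) = 4405/((-56*(-31))) - 4346/(-43/(-127)) = 4405/1736 - 4346/((-1/127*(-43))) = 4405*(1/1736) - 4346/43/127 = 4405/1736 - 4346*127/43 = 4405/1736 - 551942/43 = -957981897/74648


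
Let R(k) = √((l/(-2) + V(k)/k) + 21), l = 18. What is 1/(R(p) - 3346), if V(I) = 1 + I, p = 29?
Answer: -6931/23191099 - 3*√1218/324675386 ≈ -0.00029919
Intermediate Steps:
R(k) = √(12 + (1 + k)/k) (R(k) = √((18/(-2) + (1 + k)/k) + 21) = √((18*(-½) + (1 + k)/k) + 21) = √((-9 + (1 + k)/k) + 21) = √(12 + (1 + k)/k))
1/(R(p) - 3346) = 1/(√(13 + 1/29) - 3346) = 1/(√(378/29) - 3346) = 1/(3*√1218/29 - 3346) = 1/(-3346 + 3*√1218/29)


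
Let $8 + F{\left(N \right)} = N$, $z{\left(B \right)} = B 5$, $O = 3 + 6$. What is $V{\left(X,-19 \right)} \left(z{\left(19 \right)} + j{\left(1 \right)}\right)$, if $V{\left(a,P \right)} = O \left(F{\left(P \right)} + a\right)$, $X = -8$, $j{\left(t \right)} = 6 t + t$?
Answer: $-32130$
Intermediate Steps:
$O = 9$
$z{\left(B \right)} = 5 B$
$j{\left(t \right)} = 7 t$
$F{\left(N \right)} = -8 + N$
$V{\left(a,P \right)} = -72 + 9 P + 9 a$ ($V{\left(a,P \right)} = 9 \left(\left(-8 + P\right) + a\right) = 9 \left(-8 + P + a\right) = -72 + 9 P + 9 a$)
$V{\left(X,-19 \right)} \left(z{\left(19 \right)} + j{\left(1 \right)}\right) = \left(-72 + 9 \left(-19\right) + 9 \left(-8\right)\right) \left(5 \cdot 19 + 7 \cdot 1\right) = \left(-72 - 171 - 72\right) \left(95 + 7\right) = \left(-315\right) 102 = -32130$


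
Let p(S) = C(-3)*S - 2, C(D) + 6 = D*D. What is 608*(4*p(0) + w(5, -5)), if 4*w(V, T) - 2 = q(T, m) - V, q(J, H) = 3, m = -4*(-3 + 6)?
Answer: -4864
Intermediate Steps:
C(D) = -6 + D² (C(D) = -6 + D*D = -6 + D²)
m = -12 (m = -4*3 = -12)
w(V, T) = 5/4 - V/4 (w(V, T) = ½ + (3 - V)/4 = ½ + (¾ - V/4) = 5/4 - V/4)
p(S) = -2 + 3*S (p(S) = (-6 + (-3)²)*S - 2 = (-6 + 9)*S - 2 = 3*S - 2 = -2 + 3*S)
608*(4*p(0) + w(5, -5)) = 608*(4*(-2 + 3*0) + (5/4 - ¼*5)) = 608*(4*(-2 + 0) + (5/4 - 5/4)) = 608*(4*(-2) + 0) = 608*(-8 + 0) = 608*(-8) = -4864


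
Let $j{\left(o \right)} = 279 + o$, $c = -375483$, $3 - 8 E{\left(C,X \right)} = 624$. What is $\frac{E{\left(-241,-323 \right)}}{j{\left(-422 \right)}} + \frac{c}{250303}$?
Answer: $- \frac{274114389}{286346632} \approx -0.95728$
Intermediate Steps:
$E{\left(C,X \right)} = - \frac{621}{8}$ ($E{\left(C,X \right)} = \frac{3}{8} - 78 = - \frac{621}{8}$)
$\frac{E{\left(-241,-323 \right)}}{j{\left(-422 \right)}} + \frac{c}{250303} = - \frac{621}{8 \left(279 - 422\right)} - \frac{375483}{250303} = - \frac{621}{8 \left(-143\right)} - \frac{375483}{250303} = \left(- \frac{621}{8}\right) \left(- \frac{1}{143}\right) - \frac{375483}{250303} = \frac{621}{1144} - \frac{375483}{250303} = - \frac{274114389}{286346632}$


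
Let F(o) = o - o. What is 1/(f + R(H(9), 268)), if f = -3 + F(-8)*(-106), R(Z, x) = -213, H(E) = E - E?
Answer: -1/216 ≈ -0.0046296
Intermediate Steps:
F(o) = 0
H(E) = 0
f = -3 (f = -3 + 0*(-106) = -3 + 0 = -3)
1/(f + R(H(9), 268)) = 1/(-3 - 213) = 1/(-216) = -1/216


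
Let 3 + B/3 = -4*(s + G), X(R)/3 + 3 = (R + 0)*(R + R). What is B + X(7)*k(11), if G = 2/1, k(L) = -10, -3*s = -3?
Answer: -2895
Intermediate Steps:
X(R) = -9 + 6*R² (X(R) = -9 + 3*((R + 0)*(R + R)) = -9 + 3*(R*(2*R)) = -9 + 3*(2*R²) = -9 + 6*R²)
s = 1 (s = -⅓*(-3) = 1)
G = 2 (G = 2*1 = 2)
B = -45 (B = -9 + 3*(-4*(1 + 2)) = -9 + 3*(-4*3) = -9 + 3*(-12) = -9 - 36 = -45)
B + X(7)*k(11) = -45 + (-9 + 6*7²)*(-10) = -45 + (-9 + 6*49)*(-10) = -45 + (-9 + 294)*(-10) = -45 + 285*(-10) = -45 - 2850 = -2895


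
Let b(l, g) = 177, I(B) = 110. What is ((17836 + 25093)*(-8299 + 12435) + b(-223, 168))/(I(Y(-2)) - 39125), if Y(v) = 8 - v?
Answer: -177554521/39015 ≈ -4550.9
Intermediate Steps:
((17836 + 25093)*(-8299 + 12435) + b(-223, 168))/(I(Y(-2)) - 39125) = ((17836 + 25093)*(-8299 + 12435) + 177)/(110 - 39125) = (42929*4136 + 177)/(-39015) = (177554344 + 177)*(-1/39015) = 177554521*(-1/39015) = -177554521/39015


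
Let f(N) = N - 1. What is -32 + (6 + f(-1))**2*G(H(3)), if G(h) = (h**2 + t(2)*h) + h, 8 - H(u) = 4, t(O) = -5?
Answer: -32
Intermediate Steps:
f(N) = -1 + N
H(u) = 4 (H(u) = 8 - 1*4 = 8 - 4 = 4)
G(h) = h**2 - 4*h (G(h) = (h**2 - 5*h) + h = h**2 - 4*h)
-32 + (6 + f(-1))**2*G(H(3)) = -32 + (6 + (-1 - 1))**2*(4*(-4 + 4)) = -32 + (6 - 2)**2*(4*0) = -32 + 4**2*0 = -32 + 16*0 = -32 + 0 = -32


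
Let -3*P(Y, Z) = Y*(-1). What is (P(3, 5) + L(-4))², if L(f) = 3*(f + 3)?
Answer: 4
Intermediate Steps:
L(f) = 9 + 3*f (L(f) = 3*(3 + f) = 9 + 3*f)
P(Y, Z) = Y/3 (P(Y, Z) = -Y*(-1)/3 = -(-1)*Y/3 = Y/3)
(P(3, 5) + L(-4))² = ((⅓)*3 + (9 + 3*(-4)))² = (1 + (9 - 12))² = (1 - 3)² = (-2)² = 4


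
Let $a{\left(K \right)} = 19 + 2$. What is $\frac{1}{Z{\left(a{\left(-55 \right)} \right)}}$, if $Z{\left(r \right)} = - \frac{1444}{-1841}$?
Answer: $\frac{1841}{1444} \approx 1.2749$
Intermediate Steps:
$a{\left(K \right)} = 21$
$Z{\left(r \right)} = \frac{1444}{1841}$ ($Z{\left(r \right)} = \left(-1444\right) \left(- \frac{1}{1841}\right) = \frac{1444}{1841}$)
$\frac{1}{Z{\left(a{\left(-55 \right)} \right)}} = \frac{1}{\frac{1444}{1841}} = \frac{1841}{1444}$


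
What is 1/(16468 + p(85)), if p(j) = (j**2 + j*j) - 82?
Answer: 1/30836 ≈ 3.2430e-5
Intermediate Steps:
p(j) = -82 + 2*j**2 (p(j) = (j**2 + j**2) - 82 = 2*j**2 - 82 = -82 + 2*j**2)
1/(16468 + p(85)) = 1/(16468 + (-82 + 2*85**2)) = 1/(16468 + (-82 + 2*7225)) = 1/(16468 + (-82 + 14450)) = 1/(16468 + 14368) = 1/30836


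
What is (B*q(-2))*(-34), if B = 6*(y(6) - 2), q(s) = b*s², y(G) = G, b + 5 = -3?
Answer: 26112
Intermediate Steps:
b = -8 (b = -5 - 3 = -8)
q(s) = -8*s²
B = 24 (B = 6*(6 - 2) = 6*4 = 24)
(B*q(-2))*(-34) = (24*(-8*(-2)²))*(-34) = (24*(-8*4))*(-34) = (24*(-32))*(-34) = -768*(-34) = 26112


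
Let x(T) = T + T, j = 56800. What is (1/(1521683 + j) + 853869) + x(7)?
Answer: 1347839799490/1578483 ≈ 8.5388e+5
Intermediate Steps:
x(T) = 2*T
(1/(1521683 + j) + 853869) + x(7) = (1/(1521683 + 56800) + 853869) + 2*7 = (1/1578483 + 853869) + 14 = 1347817700728/1578483 + 14 = 1347839799490/1578483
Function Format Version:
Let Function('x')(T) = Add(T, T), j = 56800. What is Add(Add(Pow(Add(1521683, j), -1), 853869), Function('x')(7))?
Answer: Rational(1347839799490, 1578483) ≈ 8.5388e+5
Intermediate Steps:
Function('x')(T) = Mul(2, T)
Add(Add(Pow(Add(1521683, j), -1), 853869), Function('x')(7)) = Add(Add(Pow(Add(1521683, 56800), -1), 853869), Mul(2, 7)) = Add(Add(Pow(1578483, -1), 853869), 14) = Add(Add(Rational(1, 1578483), 853869), 14) = Add(Rational(1347817700728, 1578483), 14) = Rational(1347839799490, 1578483)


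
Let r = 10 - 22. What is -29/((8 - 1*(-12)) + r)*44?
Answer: -319/2 ≈ -159.50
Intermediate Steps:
r = -12
-29/((8 - 1*(-12)) + r)*44 = -29/((8 - 1*(-12)) - 12)*44 = -29/((8 + 12) - 12)*44 = -29/(20 - 12)*44 = -29/8*44 = -319/2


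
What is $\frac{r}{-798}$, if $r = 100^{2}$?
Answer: $- \frac{5000}{399} \approx -12.531$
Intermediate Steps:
$r = 10000$
$\frac{r}{-798} = \frac{10000}{-798} = 10000 \left(- \frac{1}{798}\right) = - \frac{5000}{399}$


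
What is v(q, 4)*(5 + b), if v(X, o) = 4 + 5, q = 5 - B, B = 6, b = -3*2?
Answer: -9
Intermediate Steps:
b = -6
q = -1 (q = 5 - 1*6 = 5 - 6 = -1)
v(X, o) = 9
v(q, 4)*(5 + b) = 9*(5 - 6) = 9*(-1) = -9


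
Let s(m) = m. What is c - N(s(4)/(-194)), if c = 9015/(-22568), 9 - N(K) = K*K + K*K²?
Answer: -193594009631/20597204264 ≈ -9.3990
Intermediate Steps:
N(K) = 9 - K² - K³ (N(K) = 9 - (K*K + K*K²) = 9 - (K² + K³) = 9 + (-K² - K³) = 9 - K² - K³)
c = -9015/22568 (c = 9015*(-1/22568) = -9015/22568 ≈ -0.39946)
c - N(s(4)/(-194)) = -9015/22568 - (9 - (4/(-194))² - (4/(-194))³) = -9015/22568 - (9 - (4*(-1/194))² - (4*(-1/194))³) = -9015/22568 - (9 - (-2/97)² - (-2/97)³) = -9015/22568 - (9 - 1*4/9409 - 1*(-8/912673)) = -9015/22568 - (9 - 4/9409 + 8/912673) = -9015/22568 - 1*8213677/912673 = -9015/22568 - 8213677/912673 = -193594009631/20597204264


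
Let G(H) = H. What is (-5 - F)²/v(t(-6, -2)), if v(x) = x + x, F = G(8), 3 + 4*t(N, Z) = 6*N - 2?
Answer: -338/41 ≈ -8.2439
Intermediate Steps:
t(N, Z) = -5/4 + 3*N/2 (t(N, Z) = -¾ + (6*N - 2)/4 = -¾ + (-2 + 6*N)/4 = -¾ + (-½ + 3*N/2) = -5/4 + 3*N/2)
F = 8
v(x) = 2*x
(-5 - F)²/v(t(-6, -2)) = (-5 - 1*8)²/((2*(-5/4 + (3/2)*(-6)))) = (-5 - 8)²/((2*(-5/4 - 9))) = (-13)²/((2*(-41/4))) = 169/(-41/2) = 169*(-2/41) = -338/41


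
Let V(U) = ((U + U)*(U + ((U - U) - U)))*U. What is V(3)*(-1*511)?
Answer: 0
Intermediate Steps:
V(U) = 0 (V(U) = ((2*U)*(U + (0 - U)))*U = ((2*U)*(U - U))*U = ((2*U)*0)*U = 0*U = 0)
V(3)*(-1*511) = 0*(-1*511) = 0*(-511) = 0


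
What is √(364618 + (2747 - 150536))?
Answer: √216829 ≈ 465.65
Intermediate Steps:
√(364618 + (2747 - 150536)) = √(364618 - 147789) = √216829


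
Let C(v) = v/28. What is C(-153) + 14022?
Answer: 392463/28 ≈ 14017.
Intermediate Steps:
C(v) = v/28 (C(v) = v*(1/28) = v/28)
C(-153) + 14022 = (1/28)*(-153) + 14022 = -153/28 + 14022 = 392463/28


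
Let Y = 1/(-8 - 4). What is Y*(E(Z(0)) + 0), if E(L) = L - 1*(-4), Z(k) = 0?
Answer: -1/3 ≈ -0.33333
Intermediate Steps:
E(L) = 4 + L (E(L) = L + 4 = 4 + L)
Y = -1/12 (Y = 1/(-12) = -1/12 ≈ -0.083333)
Y*(E(Z(0)) + 0) = -((4 + 0) + 0)/12 = -(4 + 0)/12 = -1/12*4 = -1/3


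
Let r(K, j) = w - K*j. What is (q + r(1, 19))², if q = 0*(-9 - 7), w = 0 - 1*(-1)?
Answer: 324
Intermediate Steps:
w = 1 (w = 0 + 1 = 1)
r(K, j) = 1 - K*j
q = 0 (q = 0*(-16) = 0)
(q + r(1, 19))² = (0 + (1 - 1*1*19))² = (0 + (1 - 19))² = (0 - 18)² = (-18)² = 324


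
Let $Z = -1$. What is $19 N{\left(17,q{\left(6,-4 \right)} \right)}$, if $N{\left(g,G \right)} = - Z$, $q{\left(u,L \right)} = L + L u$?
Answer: $19$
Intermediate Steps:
$N{\left(g,G \right)} = 1$ ($N{\left(g,G \right)} = \left(-1\right) \left(-1\right) = 1$)
$19 N{\left(17,q{\left(6,-4 \right)} \right)} = 19 \cdot 1 = 19$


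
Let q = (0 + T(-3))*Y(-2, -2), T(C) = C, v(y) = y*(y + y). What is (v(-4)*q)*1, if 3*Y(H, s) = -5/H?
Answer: -80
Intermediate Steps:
v(y) = 2*y² (v(y) = y*(2*y) = 2*y²)
Y(H, s) = -5/(3*H) (Y(H, s) = (-5/H)/3 = -5/(3*H))
q = -5/2 (q = (0 - 3)*(-5/3/(-2)) = -(-5)*(-1)/2 = -3*⅚ = -5/2 ≈ -2.5000)
(v(-4)*q)*1 = ((2*(-4)²)*(-5/2))*1 = ((2*16)*(-5/2))*1 = (32*(-5/2))*1 = -80*1 = -80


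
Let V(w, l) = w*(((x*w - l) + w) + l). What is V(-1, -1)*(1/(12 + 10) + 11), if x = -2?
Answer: -243/22 ≈ -11.045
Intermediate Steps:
V(w, l) = -w² (V(w, l) = w*(((-2*w - l) + w) + l) = w*(((-l - 2*w) + w) + l) = w*((-l - w) + l) = w*(-w) = -w²)
V(-1, -1)*(1/(12 + 10) + 11) = (-1*(-1)²)*(1/(12 + 10) + 11) = (-1*1)*(1/22 + 11) = -(1/22 + 11) = -1*243/22 = -243/22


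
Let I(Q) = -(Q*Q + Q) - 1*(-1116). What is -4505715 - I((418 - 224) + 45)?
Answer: -4449471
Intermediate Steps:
I(Q) = 1116 - Q - Q**2 (I(Q) = -(Q**2 + Q) + 1116 = -(Q + Q**2) + 1116 = (-Q - Q**2) + 1116 = 1116 - Q - Q**2)
-4505715 - I((418 - 224) + 45) = -4505715 - (1116 - ((418 - 224) + 45) - ((418 - 224) + 45)**2) = -4505715 - (1116 - (194 + 45) - (194 + 45)**2) = -4505715 - (1116 - 1*239 - 1*239**2) = -4505715 - (1116 - 239 - 1*57121) = -4505715 - (1116 - 239 - 57121) = -4505715 - 1*(-56244) = -4505715 + 56244 = -4449471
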